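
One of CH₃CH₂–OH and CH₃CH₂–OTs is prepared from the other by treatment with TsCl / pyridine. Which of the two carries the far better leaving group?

From CH₃CH₂–OH the departing group would be OH⁻ (pKₐ(H₂O) ≈ 15.7). Strong base; essentially never leaves without prior activation.
From CH₃CH₂–OTs the leaving group is OTs⁻ (pKₐ(p-CH₃C₆H₄SO₃H (TsOH)) ≈ -2.8). Resonance-delocalised arenesulfonate.
Treatment with TsCl / pyridine works by converting the hydroxyl into a tosylate, making CH₃CH₂–OTs enormously more reactive.

CH₃CH₂–OTs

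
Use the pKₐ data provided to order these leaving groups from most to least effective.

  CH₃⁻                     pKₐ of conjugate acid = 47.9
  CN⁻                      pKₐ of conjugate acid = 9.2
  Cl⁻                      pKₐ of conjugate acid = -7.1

Lower conjugate-acid pKₐ ⇒ weaker base ⇒ better leaving group.
Sorting by the given values: Cl⁻ (-7.1), CN⁻ (9.2), CH₃⁻ (47.9).

Cl⁻ > CN⁻ > CH₃⁻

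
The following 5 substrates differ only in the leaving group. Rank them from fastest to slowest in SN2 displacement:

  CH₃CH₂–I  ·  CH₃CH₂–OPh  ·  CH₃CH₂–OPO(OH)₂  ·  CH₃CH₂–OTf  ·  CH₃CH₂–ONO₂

CH₃CH₂–OTf > CH₃CH₂–I > CH₃CH₂–ONO₂ > CH₃CH₂–OPO(OH)₂ > CH₃CH₂–OPh

With the same alkyl group throughout, only the leaving group differentiates the rates.
The more stable X⁻ (or X) is on its own — i.e. the weaker a base it is — the better a leaving group it makes.
CH₃CH₂–OTf loses OTf⁻: pKₐ(CF₃SO₃H (triflic acid)) ≈ -14
CH₃CH₂–I loses I⁻: pKₐ(HI) ≈ -10
CH₃CH₂–ONO₂ loses NO₃⁻: pKₐ(HNO₃) ≈ -1.3
CH₃CH₂–OPO(OH)₂ loses H₂PO₄⁻: pKₐ(H₃PO₄) ≈ 2.1
CH₃CH₂–OPh loses PhO⁻: pKₐ(C₆H₅OH (phenol)) ≈ 10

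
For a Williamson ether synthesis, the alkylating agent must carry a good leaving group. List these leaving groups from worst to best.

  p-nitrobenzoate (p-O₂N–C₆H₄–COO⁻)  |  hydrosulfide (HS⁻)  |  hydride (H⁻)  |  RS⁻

hydride (H⁻) < RS⁻ < hydrosulfide (HS⁻) < p-nitrobenzoate (p-O₂N–C₆H₄–COO⁻)

The more stable X⁻ (or X) is on its own — i.e. the weaker a base it is — the better a leaving group it makes.
p-nitrobenzoate (p-O₂N–C₆H₄–COO⁻): pKₐ(p-nitrobenzoic acid) ≈ 3.4
hydrosulfide (HS⁻): pKₐ(H₂S) ≈ 7
RS⁻: pKₐ(RSH (a thiol)) ≈ 10.5 — moderately basic; rarely leaves without activation
hydride (H⁻): pKₐ(H₂) ≈ 36 — extremely strong base; leaves only in special hydride-transfer contexts
The question asks for worst first, so the sequence is read in increasing leaving-group ability.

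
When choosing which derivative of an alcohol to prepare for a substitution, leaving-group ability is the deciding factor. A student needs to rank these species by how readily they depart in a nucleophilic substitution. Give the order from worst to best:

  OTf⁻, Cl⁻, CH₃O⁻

CH₃O⁻ < Cl⁻ < OTf⁻

Rank by basicity of the departing species: weakest base leaves most easily.
OTf⁻: pKₐ(CF₃SO₃H (triflic acid)) ≈ -14
Cl⁻: pKₐ(HCl) ≈ -7 — moderately weak base
CH₃O⁻: pKₐ(CH₃OH) ≈ 15.5
The question asks for worst first, so the sequence is read in increasing leaving-group ability.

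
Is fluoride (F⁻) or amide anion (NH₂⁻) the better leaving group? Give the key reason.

fluoride (F⁻)

fluoride (F⁻) is the better leaving group.
pKₐ(HF) ≈ 3.2 versus pKₐ(NH₃) ≈ 38: fluoride (F⁻) is the much weaker base.
Small and strongly basic; the poor halide leaving group.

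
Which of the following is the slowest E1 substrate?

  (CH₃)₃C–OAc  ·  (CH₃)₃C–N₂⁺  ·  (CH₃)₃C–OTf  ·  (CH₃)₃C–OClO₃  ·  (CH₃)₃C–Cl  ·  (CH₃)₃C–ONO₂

(CH₃)₃C–OAc

With the same alkyl group throughout, only the leaving group differentiates the rates.
A good leaving group is a weak base: the lower the pKₐ of its conjugate acid, the more readily it departs.
(CH₃)₃C–N₂⁺ loses N₂: no meaningful conjugate acid; N₂ departs as an exceptionally stable neutral molecule
(CH₃)₃C–OTf loses OTf⁻: pKₐ(CF₃SO₃H (triflic acid)) ≈ -14
(CH₃)₃C–OClO₃ loses ClO₄⁻: pKₐ(HClO₄) ≈ -10
(CH₃)₃C–Cl loses Cl⁻: pKₐ(HCl) ≈ -7
(CH₃)₃C–ONO₂ loses NO₃⁻: pKₐ(HNO₃) ≈ -1.3
(CH₃)₃C–OAc loses AcO⁻: pKₐ(CH₃COOH) ≈ 4.8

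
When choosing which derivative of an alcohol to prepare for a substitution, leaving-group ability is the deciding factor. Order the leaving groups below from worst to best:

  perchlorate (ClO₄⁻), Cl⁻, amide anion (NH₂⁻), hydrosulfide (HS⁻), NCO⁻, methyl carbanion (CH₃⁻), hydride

methyl carbanion (CH₃⁻) < amide anion (NH₂⁻) < hydride < hydrosulfide (HS⁻) < NCO⁻ < Cl⁻ < perchlorate (ClO₄⁻)

The more stable X⁻ (or X) is on its own — i.e. the weaker a base it is — the better a leaving group it makes.
perchlorate (ClO₄⁻): pKₐ(HClO₄) ≈ -10
Cl⁻: pKₐ(HCl) ≈ -7
NCO⁻: pKₐ(HOCN) ≈ 3.5 — resonance between N and O
hydrosulfide (HS⁻): pKₐ(H₂S) ≈ 7 — larger and more polarisable than the oxygen analogue
hydride: pKₐ(H₂) ≈ 36 — extremely strong base; leaves only in special hydride-transfer contexts
amide anion (NH₂⁻): pKₐ(NH₃) ≈ 38 — extremely strong base; never a leaving group
methyl carbanion (CH₃⁻): pKₐ(CH₄) ≈ 48
The question asks for worst first, so the sequence is read in increasing leaving-group ability.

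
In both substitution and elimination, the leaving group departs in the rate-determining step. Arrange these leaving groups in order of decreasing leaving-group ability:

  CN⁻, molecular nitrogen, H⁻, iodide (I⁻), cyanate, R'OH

The more stable X⁻ (or X) is on its own — i.e. the weaker a base it is — the better a leaving group it makes.
molecular nitrogen: no meaningful conjugate acid; N₂ departs as an exceptionally stable neutral molecule
iodide (I⁻): pKₐ(HI) ≈ -10 — large, highly polarisable; very weak base
R'OH: pKₐ(R'OH₂⁺) ≈ -2.4
cyanate: pKₐ(HOCN) ≈ 3.5 — resonance between N and O
CN⁻: pKₐ(HCN) ≈ 9.2 — sp carbon stabilises the charge somewhat, but still a poor LG
H⁻: pKₐ(H₂) ≈ 36 — extremely strong base; leaves only in special hydride-transfer contexts

molecular nitrogen > iodide (I⁻) > R'OH > cyanate > CN⁻ > H⁻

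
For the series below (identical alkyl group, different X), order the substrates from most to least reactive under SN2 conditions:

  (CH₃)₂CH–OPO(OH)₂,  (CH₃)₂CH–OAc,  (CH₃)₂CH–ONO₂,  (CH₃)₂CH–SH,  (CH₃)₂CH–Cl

Same R in every case — rank the leaving groups.
Rank by basicity of the departing species: weakest base leaves most easily.
(CH₃)₂CH–Cl loses Cl⁻: pKₐ(HCl) ≈ -7
(CH₃)₂CH–ONO₂ loses NO₃⁻: pKₐ(HNO₃) ≈ -1.3
(CH₃)₂CH–OPO(OH)₂ loses H₂PO₄⁻: pKₐ(H₃PO₄) ≈ 2.1
(CH₃)₂CH–OAc loses AcO⁻: pKₐ(CH₃COOH) ≈ 4.8
(CH₃)₂CH–SH loses HS⁻: pKₐ(H₂S) ≈ 7

(CH₃)₂CH–Cl > (CH₃)₂CH–ONO₂ > (CH₃)₂CH–OPO(OH)₂ > (CH₃)₂CH–OAc > (CH₃)₂CH–SH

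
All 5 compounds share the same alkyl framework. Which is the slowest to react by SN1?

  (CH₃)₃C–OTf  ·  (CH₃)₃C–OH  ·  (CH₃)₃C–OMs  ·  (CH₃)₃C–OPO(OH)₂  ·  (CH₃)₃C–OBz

(CH₃)₃C–OH

Identical carbon frameworks mean the comparison reduces to leaving-group quality.
Leaving-group ability tracks the stability of the departed species; conjugate-acid pKₐ is the usual yardstick (lower pKₐ → better LG).
(CH₃)₃C–OTf loses OTf⁻: pKₐ(CF₃SO₃H (triflic acid)) ≈ -14
(CH₃)₃C–OMs loses OMs⁻: pKₐ(CH₃SO₃H (MsOH)) ≈ -1.9
(CH₃)₃C–OPO(OH)₂ loses H₂PO₄⁻: pKₐ(H₃PO₄) ≈ 2.1
(CH₃)₃C–OBz loses PhCOO⁻: pKₐ(C₆H₅COOH) ≈ 4.2
(CH₃)₃C–OH loses OH⁻: pKₐ(H₂O) ≈ 15.7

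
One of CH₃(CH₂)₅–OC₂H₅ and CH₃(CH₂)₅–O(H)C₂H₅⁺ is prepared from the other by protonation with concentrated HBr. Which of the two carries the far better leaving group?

From CH₃(CH₂)₅–OC₂H₅ the departing group would be CH₃CH₂O⁻ (pKₐ(CH₃CH₂OH) ≈ 16). Strong base; alkoxides do not leave unassisted.
From CH₃(CH₂)₅–O(H)C₂H₅⁺ the leaving group is R'OH (pKₐ(R'OH₂⁺) ≈ -2.4). Neutral; leaves from a protonated ether (an oxonium ion, R–O(H)R'⁺).
Protonation with concentrated HBr works by allowing neutral ethanol, rather than ethoxide, to depart, making CH₃(CH₂)₅–O(H)C₂H₅⁺ enormously more reactive.

CH₃(CH₂)₅–O(H)C₂H₅⁺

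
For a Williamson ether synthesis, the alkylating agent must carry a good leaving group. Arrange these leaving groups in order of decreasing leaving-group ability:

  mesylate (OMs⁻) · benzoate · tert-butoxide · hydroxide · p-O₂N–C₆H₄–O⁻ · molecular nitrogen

molecular nitrogen > mesylate (OMs⁻) > benzoate > p-O₂N–C₆H₄–O⁻ > hydroxide > tert-butoxide

A good leaving group is a weak base: the lower the pKₐ of its conjugate acid, the more readily it departs.
molecular nitrogen: no meaningful conjugate acid; N₂ departs as an exceptionally stable neutral molecule
mesylate (OMs⁻): pKₐ(CH₃SO₃H (MsOH)) ≈ -1.9
benzoate: pKₐ(C₆H₅COOH) ≈ 4.2
p-O₂N–C₆H₄–O⁻: pKₐ(p-nitrophenol) ≈ 7.2
hydroxide: pKₐ(H₂O) ≈ 15.7
tert-butoxide: pKₐ(t-BuOH) ≈ 18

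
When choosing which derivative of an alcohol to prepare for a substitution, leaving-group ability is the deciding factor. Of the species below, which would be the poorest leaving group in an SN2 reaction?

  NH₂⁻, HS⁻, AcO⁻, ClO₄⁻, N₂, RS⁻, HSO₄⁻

Rank by basicity of the departing species: weakest base leaves most easily.
N₂: no meaningful conjugate acid; N₂ departs as an exceptionally stable neutral molecule
ClO₄⁻: pKₐ(HClO₄) ≈ -10
HSO₄⁻: pKₐ(H₂SO₄) ≈ -3
AcO⁻: pKₐ(CH₃COOH) ≈ 4.8
HS⁻: pKₐ(H₂S) ≈ 7
RS⁻: pKₐ(RSH (a thiol)) ≈ 10.5
NH₂⁻: pKₐ(NH₃) ≈ 38

NH₂⁻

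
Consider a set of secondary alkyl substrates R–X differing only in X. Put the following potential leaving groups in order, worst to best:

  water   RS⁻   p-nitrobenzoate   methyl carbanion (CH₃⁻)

methyl carbanion (CH₃⁻) < RS⁻ < p-nitrobenzoate < water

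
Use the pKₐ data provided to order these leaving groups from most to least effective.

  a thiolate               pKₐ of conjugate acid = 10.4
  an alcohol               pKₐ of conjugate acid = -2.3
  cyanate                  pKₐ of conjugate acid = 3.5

an alcohol > cyanate > a thiolate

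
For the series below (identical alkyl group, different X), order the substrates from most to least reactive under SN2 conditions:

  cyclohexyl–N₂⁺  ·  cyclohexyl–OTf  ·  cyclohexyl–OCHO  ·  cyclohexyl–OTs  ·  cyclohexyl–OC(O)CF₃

cyclohexyl–N₂⁺ > cyclohexyl–OTf > cyclohexyl–OTs > cyclohexyl–OC(O)CF₃ > cyclohexyl–OCHO

With the same alkyl group throughout, only the leaving group differentiates the rates.
Rank by basicity of the departing species: weakest base leaves most easily.
cyclohexyl–N₂⁺ loses N₂: no meaningful conjugate acid; N₂ departs as an exceptionally stable neutral molecule
cyclohexyl–OTf loses OTf⁻: pKₐ(CF₃SO₃H (triflic acid)) ≈ -14
cyclohexyl–OTs loses OTs⁻: pKₐ(p-CH₃C₆H₄SO₃H (TsOH)) ≈ -2.8
cyclohexyl–OC(O)CF₃ loses CF₃COO⁻: pKₐ(CF₃COOH) ≈ 0.2
cyclohexyl–OCHO loses HCOO⁻: pKₐ(HCOOH) ≈ 3.8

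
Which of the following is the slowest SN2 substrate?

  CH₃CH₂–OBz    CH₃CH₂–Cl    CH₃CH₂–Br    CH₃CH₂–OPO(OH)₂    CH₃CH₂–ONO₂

The skeletons are identical, so relative rate is governed entirely by leaving-group ability.
The more stable X⁻ (or X) is on its own — i.e. the weaker a base it is — the better a leaving group it makes.
CH₃CH₂–Br loses Br⁻: pKₐ(HBr) ≈ -9
CH₃CH₂–Cl loses Cl⁻: pKₐ(HCl) ≈ -7
CH₃CH₂–ONO₂ loses NO₃⁻: pKₐ(HNO₃) ≈ -1.3
CH₃CH₂–OPO(OH)₂ loses H₂PO₄⁻: pKₐ(H₃PO₄) ≈ 2.1
CH₃CH₂–OBz loses PhCOO⁻: pKₐ(C₆H₅COOH) ≈ 4.2

CH₃CH₂–OBz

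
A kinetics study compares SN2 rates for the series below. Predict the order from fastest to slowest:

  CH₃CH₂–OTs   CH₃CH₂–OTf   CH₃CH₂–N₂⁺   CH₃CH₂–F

Identical carbon frameworks mean the comparison reduces to leaving-group quality.
Rank by basicity of the departing species: weakest base leaves most easily.
CH₃CH₂–N₂⁺ loses N₂: no meaningful conjugate acid; N₂ departs as an exceptionally stable neutral molecule
CH₃CH₂–OTf loses OTf⁻: pKₐ(CF₃SO₃H (triflic acid)) ≈ -14
CH₃CH₂–OTs loses OTs⁻: pKₐ(p-CH₃C₆H₄SO₃H (TsOH)) ≈ -2.8
CH₃CH₂–F loses F⁻: pKₐ(HF) ≈ 3.2

CH₃CH₂–N₂⁺ > CH₃CH₂–OTf > CH₃CH₂–OTs > CH₃CH₂–F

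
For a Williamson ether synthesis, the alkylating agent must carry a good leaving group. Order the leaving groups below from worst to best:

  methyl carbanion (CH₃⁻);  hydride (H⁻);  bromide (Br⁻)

methyl carbanion (CH₃⁻) < hydride (H⁻) < bromide (Br⁻)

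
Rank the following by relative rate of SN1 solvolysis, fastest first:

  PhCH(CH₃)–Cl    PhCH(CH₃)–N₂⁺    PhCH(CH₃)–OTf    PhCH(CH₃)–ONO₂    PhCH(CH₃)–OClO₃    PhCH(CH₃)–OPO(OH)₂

PhCH(CH₃)–N₂⁺ > PhCH(CH₃)–OTf > PhCH(CH₃)–OClO₃ > PhCH(CH₃)–Cl > PhCH(CH₃)–ONO₂ > PhCH(CH₃)–OPO(OH)₂

Identical carbon frameworks mean the comparison reduces to leaving-group quality.
A good leaving group is a weak base: the lower the pKₐ of its conjugate acid, the more readily it departs.
PhCH(CH₃)–N₂⁺ loses N₂: no meaningful conjugate acid; N₂ departs as an exceptionally stable neutral molecule
PhCH(CH₃)–OTf loses OTf⁻: pKₐ(CF₃SO₃H (triflic acid)) ≈ -14
PhCH(CH₃)–OClO₃ loses ClO₄⁻: pKₐ(HClO₄) ≈ -10
PhCH(CH₃)–Cl loses Cl⁻: pKₐ(HCl) ≈ -7
PhCH(CH₃)–ONO₂ loses NO₃⁻: pKₐ(HNO₃) ≈ -1.3
PhCH(CH₃)–OPO(OH)₂ loses H₂PO₄⁻: pKₐ(H₃PO₄) ≈ 2.1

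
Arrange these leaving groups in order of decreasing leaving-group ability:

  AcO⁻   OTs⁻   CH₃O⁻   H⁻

OTs⁻ > AcO⁻ > CH₃O⁻ > H⁻

The more stable X⁻ (or X) is on its own — i.e. the weaker a base it is — the better a leaving group it makes.
OTs⁻: pKₐ(p-CH₃C₆H₄SO₃H (TsOH)) ≈ -2.8 — resonance-delocalised arenesulfonate
AcO⁻: pKₐ(CH₃COOH) ≈ 4.8 — resonance-stabilised but still a weak base
CH₃O⁻: pKₐ(CH₃OH) ≈ 15.5 — strong base; alkoxides do not leave unassisted
H⁻: pKₐ(H₂) ≈ 36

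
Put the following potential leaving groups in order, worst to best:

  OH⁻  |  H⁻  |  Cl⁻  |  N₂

H⁻ < OH⁻ < Cl⁻ < N₂

The more stable X⁻ (or X) is on its own — i.e. the weaker a base it is — the better a leaving group it makes.
N₂: no meaningful conjugate acid; N₂ departs as an exceptionally stable neutral molecule
Cl⁻: pKₐ(HCl) ≈ -7
OH⁻: pKₐ(H₂O) ≈ 15.7
H⁻: pKₐ(H₂) ≈ 36
The question asks for worst first, so the sequence is read in increasing leaving-group ability.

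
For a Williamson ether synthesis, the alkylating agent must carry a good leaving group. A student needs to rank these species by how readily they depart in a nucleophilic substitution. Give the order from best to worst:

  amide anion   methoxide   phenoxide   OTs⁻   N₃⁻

OTs⁻ > N₃⁻ > phenoxide > methoxide > amide anion

OTs⁻: pKₐ(p-CH₃C₆H₄SO₃H (TsOH)) ≈ -2.8
N₃⁻: pKₐ(HN₃) ≈ 4.7
phenoxide: pKₐ(C₆H₅OH (phenol)) ≈ 10
methoxide: pKₐ(CH₃OH) ≈ 15.5
amide anion: pKₐ(NH₃) ≈ 38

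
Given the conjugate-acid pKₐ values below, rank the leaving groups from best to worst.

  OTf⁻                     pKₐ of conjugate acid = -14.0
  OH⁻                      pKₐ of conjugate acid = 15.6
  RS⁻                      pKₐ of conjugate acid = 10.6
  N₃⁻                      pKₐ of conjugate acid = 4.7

Lower conjugate-acid pKₐ ⇒ weaker base ⇒ better leaving group.
Sorting by the given values: OTf⁻ (-14.0), N₃⁻ (4.7), RS⁻ (10.6), OH⁻ (15.6).

OTf⁻ > N₃⁻ > RS⁻ > OH⁻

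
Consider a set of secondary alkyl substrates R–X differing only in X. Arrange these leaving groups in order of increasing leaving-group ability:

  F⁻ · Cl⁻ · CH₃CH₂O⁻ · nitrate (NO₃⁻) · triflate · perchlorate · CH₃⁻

CH₃⁻ < CH₃CH₂O⁻ < F⁻ < nitrate (NO₃⁻) < Cl⁻ < perchlorate < triflate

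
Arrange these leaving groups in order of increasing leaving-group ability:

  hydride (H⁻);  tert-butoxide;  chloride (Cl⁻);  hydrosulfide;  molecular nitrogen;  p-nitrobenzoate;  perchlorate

hydride (H⁻) < tert-butoxide < hydrosulfide < p-nitrobenzoate < chloride (Cl⁻) < perchlorate < molecular nitrogen

molecular nitrogen: no meaningful conjugate acid; N₂ departs as an exceptionally stable neutral molecule
perchlorate: pKₐ(HClO₄) ≈ -10
chloride (Cl⁻): pKₐ(HCl) ≈ -7
p-nitrobenzoate: pKₐ(p-nitrobenzoic acid) ≈ 3.4
hydrosulfide: pKₐ(H₂S) ≈ 7
tert-butoxide: pKₐ(t-BuOH) ≈ 18
hydride (H⁻): pKₐ(H₂) ≈ 36
The question asks for worst first, so the sequence is read in increasing leaving-group ability.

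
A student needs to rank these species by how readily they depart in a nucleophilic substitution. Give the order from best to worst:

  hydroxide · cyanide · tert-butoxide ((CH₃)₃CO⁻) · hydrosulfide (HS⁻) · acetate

acetate: pKₐ(CH₃COOH) ≈ 4.8
hydrosulfide (HS⁻): pKₐ(H₂S) ≈ 7
cyanide: pKₐ(HCN) ≈ 9.2
hydroxide: pKₐ(H₂O) ≈ 15.7
tert-butoxide ((CH₃)₃CO⁻): pKₐ(t-BuOH) ≈ 18

acetate > hydrosulfide (HS⁻) > cyanide > hydroxide > tert-butoxide ((CH₃)₃CO⁻)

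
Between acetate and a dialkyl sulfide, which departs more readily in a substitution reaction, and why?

a dialkyl sulfide is the better leaving group.
pKₐ(R'₂SH⁺) ≈ -7 versus pKₐ(CH₃COOH) ≈ 4.8: a dialkyl sulfide is the much weaker base.
Neutral; leaves from a sulfonium salt (R–SR'₂⁺).

a dialkyl sulfide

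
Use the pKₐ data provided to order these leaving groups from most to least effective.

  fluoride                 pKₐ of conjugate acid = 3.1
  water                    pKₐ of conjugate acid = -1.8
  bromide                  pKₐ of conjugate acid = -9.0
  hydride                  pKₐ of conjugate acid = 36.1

bromide > water > fluoride > hydride

Lower conjugate-acid pKₐ ⇒ weaker base ⇒ better leaving group.
Sorting by the given values: bromide (-9.0), water (-1.8), fluoride (3.1), hydride (36.1).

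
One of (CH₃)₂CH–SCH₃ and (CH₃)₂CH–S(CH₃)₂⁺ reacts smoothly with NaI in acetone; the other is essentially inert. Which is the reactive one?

From (CH₃)₂CH–SCH₃ the departing group would be RS⁻ (pKₐ(RSH (a thiol)) ≈ 10.5). Moderately basic; rarely leaves without activation.
From (CH₃)₂CH–S(CH₃)₂⁺ the leaving group is SR'₂ (pKₐ(R'₂SH⁺) ≈ -7). Neutral; leaves from a sulfonium salt (R–SR'₂⁺).
(In practice (CH₃)₂CH–S(CH₃)₂⁺ is made from (CH₃)₂CH–SCH₃ by S-methylation with CH₃I, allowing neutral dimethyl sulfide, rather than methanethiolate, to depart.)

(CH₃)₂CH–S(CH₃)₂⁺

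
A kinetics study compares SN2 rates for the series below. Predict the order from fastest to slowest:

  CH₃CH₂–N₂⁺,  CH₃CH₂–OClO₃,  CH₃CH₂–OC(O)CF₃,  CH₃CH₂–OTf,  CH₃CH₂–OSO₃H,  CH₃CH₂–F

The skeletons are identical, so relative rate is governed entirely by leaving-group ability.
Leaving-group ability tracks the stability of the departed species; conjugate-acid pKₐ is the usual yardstick (lower pKₐ → better LG).
CH₃CH₂–N₂⁺ loses N₂: no meaningful conjugate acid; N₂ departs as an exceptionally stable neutral molecule
CH₃CH₂–OTf loses OTf⁻: pKₐ(CF₃SO₃H (triflic acid)) ≈ -14
CH₃CH₂–OClO₃ loses ClO₄⁻: pKₐ(HClO₄) ≈ -10
CH₃CH₂–OSO₃H loses HSO₄⁻: pKₐ(H₂SO₄) ≈ -3
CH₃CH₂–OC(O)CF₃ loses CF₃COO⁻: pKₐ(CF₃COOH) ≈ 0.2
CH₃CH₂–F loses F⁻: pKₐ(HF) ≈ 3.2

CH₃CH₂–N₂⁺ > CH₃CH₂–OTf > CH₃CH₂–OClO₃ > CH₃CH₂–OSO₃H > CH₃CH₂–OC(O)CF₃ > CH₃CH₂–F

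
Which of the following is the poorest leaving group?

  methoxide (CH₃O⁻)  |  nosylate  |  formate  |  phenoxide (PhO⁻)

Leaving-group ability tracks the stability of the departed species; conjugate-acid pKₐ is the usual yardstick (lower pKₐ → better LG).
nosylate: pKₐ(p-O₂NC₆H₄SO₃H) ≈ -3.5
formate: pKₐ(HCOOH) ≈ 3.8
phenoxide (PhO⁻): pKₐ(C₆H₅OH (phenol)) ≈ 10
methoxide (CH₃O⁻): pKₐ(CH₃OH) ≈ 15.5

methoxide (CH₃O⁻)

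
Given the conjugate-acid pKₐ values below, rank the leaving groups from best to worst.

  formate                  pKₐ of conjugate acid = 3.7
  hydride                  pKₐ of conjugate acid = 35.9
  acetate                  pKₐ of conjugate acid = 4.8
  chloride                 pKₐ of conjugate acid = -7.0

Lower conjugate-acid pKₐ ⇒ weaker base ⇒ better leaving group.
Sorting by the given values: chloride (-7.0), formate (3.7), acetate (4.8), hydride (35.9).

chloride > formate > acetate > hydride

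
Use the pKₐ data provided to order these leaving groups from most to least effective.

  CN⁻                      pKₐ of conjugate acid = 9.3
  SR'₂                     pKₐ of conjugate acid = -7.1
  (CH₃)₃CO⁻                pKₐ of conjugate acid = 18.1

Lower conjugate-acid pKₐ ⇒ weaker base ⇒ better leaving group.
Sorting by the given values: SR'₂ (-7.1), CN⁻ (9.3), (CH₃)₃CO⁻ (18.1).

SR'₂ > CN⁻ > (CH₃)₃CO⁻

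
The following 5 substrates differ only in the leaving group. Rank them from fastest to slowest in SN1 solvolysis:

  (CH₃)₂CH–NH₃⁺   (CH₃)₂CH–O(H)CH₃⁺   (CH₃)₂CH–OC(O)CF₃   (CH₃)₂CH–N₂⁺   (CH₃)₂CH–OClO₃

With the same alkyl group throughout, only the leaving group differentiates the rates.
A good leaving group is a weak base: the lower the pKₐ of its conjugate acid, the more readily it departs.
(CH₃)₂CH–N₂⁺ loses N₂: no meaningful conjugate acid; N₂ departs as an exceptionally stable neutral molecule
(CH₃)₂CH–OClO₃ loses ClO₄⁻: pKₐ(HClO₄) ≈ -10
(CH₃)₂CH–O(H)CH₃⁺ loses R'OH: pKₐ(R'OH₂⁺) ≈ -2.4
(CH₃)₂CH–OC(O)CF₃ loses CF₃COO⁻: pKₐ(CF₃COOH) ≈ 0.2
(CH₃)₂CH–NH₃⁺ loses NH₃: pKₐ(NH₄⁺) ≈ 9.2

(CH₃)₂CH–N₂⁺ > (CH₃)₂CH–OClO₃ > (CH₃)₂CH–O(H)CH₃⁺ > (CH₃)₂CH–OC(O)CF₃ > (CH₃)₂CH–NH₃⁺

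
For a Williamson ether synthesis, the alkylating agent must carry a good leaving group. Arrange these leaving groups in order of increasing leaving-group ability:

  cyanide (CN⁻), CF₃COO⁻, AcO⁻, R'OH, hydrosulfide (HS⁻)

R'OH: pKₐ(R'OH₂⁺) ≈ -2.4 — neutral; leaves from a protonated ether (an oxonium ion, R–O(H)R'⁺)
CF₃COO⁻: pKₐ(CF₃COOH) ≈ 0.2 — strongly electron-withdrawing CF₃ stabilises the carboxylate
AcO⁻: pKₐ(CH₃COOH) ≈ 4.8
hydrosulfide (HS⁻): pKₐ(H₂S) ≈ 7 — larger and more polarisable than the oxygen analogue
cyanide (CN⁻): pKₐ(HCN) ≈ 9.2
Reversing gives the worst-to-best order requested.

cyanide (CN⁻) < hydrosulfide (HS⁻) < AcO⁻ < CF₃COO⁻ < R'OH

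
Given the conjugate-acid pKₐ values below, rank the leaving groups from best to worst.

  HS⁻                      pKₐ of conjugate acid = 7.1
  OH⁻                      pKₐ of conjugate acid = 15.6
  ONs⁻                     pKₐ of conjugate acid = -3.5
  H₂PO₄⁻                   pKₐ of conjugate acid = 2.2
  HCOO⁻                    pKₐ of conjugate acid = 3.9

ONs⁻ > H₂PO₄⁻ > HCOO⁻ > HS⁻ > OH⁻

Lower conjugate-acid pKₐ ⇒ weaker base ⇒ better leaving group.
Sorting by the given values: ONs⁻ (-3.5), H₂PO₄⁻ (2.2), HCOO⁻ (3.9), HS⁻ (7.1), OH⁻ (15.6).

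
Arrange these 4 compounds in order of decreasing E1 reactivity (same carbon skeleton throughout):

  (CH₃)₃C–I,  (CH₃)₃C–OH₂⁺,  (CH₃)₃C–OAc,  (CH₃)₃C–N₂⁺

(CH₃)₃C–N₂⁺ > (CH₃)₃C–I > (CH₃)₃C–OH₂⁺ > (CH₃)₃C–OAc

Identical carbon frameworks mean the comparison reduces to leaving-group quality.
The more stable X⁻ (or X) is on its own — i.e. the weaker a base it is — the better a leaving group it makes.
(CH₃)₃C–N₂⁺ loses N₂: no meaningful conjugate acid; N₂ departs as an exceptionally stable neutral molecule
(CH₃)₃C–I loses I⁻: pKₐ(HI) ≈ -10
(CH₃)₃C–OH₂⁺ loses H₂O: pKₐ(H₃O⁺) ≈ -1.7
(CH₃)₃C–OAc loses AcO⁻: pKₐ(CH₃COOH) ≈ 4.8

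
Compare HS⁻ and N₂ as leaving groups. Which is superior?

N₂

N₂ is the better leaving group.
N₂ is the ultimate leaving group — it departs as an exceptionally stable neutral molecule, whereas HS⁻ (pKₐ(H₂S) ≈ 7) is far more basic.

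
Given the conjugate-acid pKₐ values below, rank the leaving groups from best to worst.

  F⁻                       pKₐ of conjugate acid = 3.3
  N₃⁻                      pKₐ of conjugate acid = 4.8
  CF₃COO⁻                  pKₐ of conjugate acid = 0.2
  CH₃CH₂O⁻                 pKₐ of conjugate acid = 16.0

CF₃COO⁻ > F⁻ > N₃⁻ > CH₃CH₂O⁻

Lower conjugate-acid pKₐ ⇒ weaker base ⇒ better leaving group.
Sorting by the given values: CF₃COO⁻ (0.2), F⁻ (3.3), N₃⁻ (4.8), CH₃CH₂O⁻ (16.0).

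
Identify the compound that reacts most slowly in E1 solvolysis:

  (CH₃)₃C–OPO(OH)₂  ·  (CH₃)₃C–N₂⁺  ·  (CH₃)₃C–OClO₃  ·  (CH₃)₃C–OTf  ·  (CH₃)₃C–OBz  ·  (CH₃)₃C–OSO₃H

(CH₃)₃C–OBz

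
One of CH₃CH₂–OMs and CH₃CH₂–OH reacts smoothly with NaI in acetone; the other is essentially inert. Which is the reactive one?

CH₃CH₂–OMs

From CH₃CH₂–OH the departing group would be OH⁻ (pKₐ(H₂O) ≈ 15.7). Strong base; essentially never leaves without prior activation.
From CH₃CH₂–OMs the leaving group is OMs⁻ (pKₐ(CH₃SO₃H (MsOH)) ≈ -1.9). Resonance-delocalised alkanesulfonate.
(In practice CH₃CH₂–OMs is made from CH₃CH₂–OH by treatment with MsCl / Et₃N, converting the hydroxyl into a mesylate.)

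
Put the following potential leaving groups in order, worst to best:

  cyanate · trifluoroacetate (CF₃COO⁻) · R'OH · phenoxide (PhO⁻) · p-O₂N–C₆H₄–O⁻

The more stable X⁻ (or X) is on its own — i.e. the weaker a base it is — the better a leaving group it makes.
R'OH: pKₐ(R'OH₂⁺) ≈ -2.4
trifluoroacetate (CF₃COO⁻): pKₐ(CF₃COOH) ≈ 0.2
cyanate: pKₐ(HOCN) ≈ 3.5 — resonance between N and O
p-O₂N–C₆H₄–O⁻: pKₐ(p-nitrophenol) ≈ 7.2 — nitro group delocalises the charge; the classic chromogenic LG
phenoxide (PhO⁻): pKₐ(C₆H₅OH (phenol)) ≈ 10 — resonance into the ring helps, but still a poor LG
Listed from poorest to best leaving group as asked.

phenoxide (PhO⁻) < p-O₂N–C₆H₄–O⁻ < cyanate < trifluoroacetate (CF₃COO⁻) < R'OH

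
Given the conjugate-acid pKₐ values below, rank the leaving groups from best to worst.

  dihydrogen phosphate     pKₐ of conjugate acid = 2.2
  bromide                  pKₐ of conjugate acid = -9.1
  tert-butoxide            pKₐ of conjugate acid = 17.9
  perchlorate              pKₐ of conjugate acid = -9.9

perchlorate > bromide > dihydrogen phosphate > tert-butoxide

Lower conjugate-acid pKₐ ⇒ weaker base ⇒ better leaving group.
Sorting by the given values: perchlorate (-9.9), bromide (-9.1), dihydrogen phosphate (2.2), tert-butoxide (17.9).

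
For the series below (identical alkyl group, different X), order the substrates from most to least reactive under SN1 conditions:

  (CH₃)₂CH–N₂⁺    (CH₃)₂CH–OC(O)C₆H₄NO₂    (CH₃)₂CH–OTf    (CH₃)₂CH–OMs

(CH₃)₂CH–N₂⁺ > (CH₃)₂CH–OTf > (CH₃)₂CH–OMs > (CH₃)₂CH–OC(O)C₆H₄NO₂

Identical carbon frameworks mean the comparison reduces to leaving-group quality.
The more stable X⁻ (or X) is on its own — i.e. the weaker a base it is — the better a leaving group it makes.
(CH₃)₂CH–N₂⁺ loses N₂: no meaningful conjugate acid; N₂ departs as an exceptionally stable neutral molecule
(CH₃)₂CH–OTf loses OTf⁻: pKₐ(CF₃SO₃H (triflic acid)) ≈ -14
(CH₃)₂CH–OMs loses OMs⁻: pKₐ(CH₃SO₃H (MsOH)) ≈ -1.9
(CH₃)₂CH–OC(O)C₆H₄NO₂ loses p-O₂N–C₆H₄–COO⁻: pKₐ(p-nitrobenzoic acid) ≈ 3.4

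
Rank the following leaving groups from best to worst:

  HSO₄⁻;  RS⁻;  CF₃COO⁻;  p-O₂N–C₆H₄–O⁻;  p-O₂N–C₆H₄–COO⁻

Leaving-group ability tracks the stability of the departed species; conjugate-acid pKₐ is the usual yardstick (lower pKₐ → better LG).
HSO₄⁻: pKₐ(H₂SO₄) ≈ -3 — conjugate base of a strong mineral acid
CF₃COO⁻: pKₐ(CF₃COOH) ≈ 0.2
p-O₂N–C₆H₄–COO⁻: pKₐ(p-nitrobenzoic acid) ≈ 3.4 — electron-withdrawing nitro group stabilises the carboxylate
p-O₂N–C₆H₄–O⁻: pKₐ(p-nitrophenol) ≈ 7.2
RS⁻: pKₐ(RSH (a thiol)) ≈ 10.5 — moderately basic; rarely leaves without activation

HSO₄⁻ > CF₃COO⁻ > p-O₂N–C₆H₄–COO⁻ > p-O₂N–C₆H₄–O⁻ > RS⁻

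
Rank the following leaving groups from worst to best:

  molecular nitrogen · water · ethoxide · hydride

hydride < ethoxide < water < molecular nitrogen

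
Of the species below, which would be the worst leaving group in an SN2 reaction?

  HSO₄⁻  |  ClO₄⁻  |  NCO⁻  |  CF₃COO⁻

ClO₄⁻: pKₐ(HClO₄) ≈ -10
HSO₄⁻: pKₐ(H₂SO₄) ≈ -3
CF₃COO⁻: pKₐ(CF₃COOH) ≈ 0.2
NCO⁻: pKₐ(HOCN) ≈ 3.5

NCO⁻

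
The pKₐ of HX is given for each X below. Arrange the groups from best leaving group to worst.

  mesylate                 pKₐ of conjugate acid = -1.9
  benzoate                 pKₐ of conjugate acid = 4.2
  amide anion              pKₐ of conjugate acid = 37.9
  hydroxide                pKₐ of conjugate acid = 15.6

Lower conjugate-acid pKₐ ⇒ weaker base ⇒ better leaving group.
Sorting by the given values: mesylate (-1.9), benzoate (4.2), hydroxide (15.6), amide anion (37.9).

mesylate > benzoate > hydroxide > amide anion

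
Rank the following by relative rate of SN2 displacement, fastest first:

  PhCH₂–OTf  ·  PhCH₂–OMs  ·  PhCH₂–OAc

PhCH₂–OTf > PhCH₂–OMs > PhCH₂–OAc

Identical carbon frameworks mean the comparison reduces to leaving-group quality.
The more stable X⁻ (or X) is on its own — i.e. the weaker a base it is — the better a leaving group it makes.
PhCH₂–OTf loses OTf⁻: pKₐ(CF₃SO₃H (triflic acid)) ≈ -14
PhCH₂–OMs loses OMs⁻: pKₐ(CH₃SO₃H (MsOH)) ≈ -1.9
PhCH₂–OAc loses AcO⁻: pKₐ(CH₃COOH) ≈ 4.8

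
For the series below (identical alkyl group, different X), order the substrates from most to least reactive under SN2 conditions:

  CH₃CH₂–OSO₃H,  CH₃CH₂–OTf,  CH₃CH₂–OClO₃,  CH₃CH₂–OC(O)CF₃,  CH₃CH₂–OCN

CH₃CH₂–OTf > CH₃CH₂–OClO₃ > CH₃CH₂–OSO₃H > CH₃CH₂–OC(O)CF₃ > CH₃CH₂–OCN

Identical carbon frameworks mean the comparison reduces to leaving-group quality.
A good leaving group is a weak base: the lower the pKₐ of its conjugate acid, the more readily it departs.
CH₃CH₂–OTf loses OTf⁻: pKₐ(CF₃SO₃H (triflic acid)) ≈ -14
CH₃CH₂–OClO₃ loses ClO₄⁻: pKₐ(HClO₄) ≈ -10
CH₃CH₂–OSO₃H loses HSO₄⁻: pKₐ(H₂SO₄) ≈ -3
CH₃CH₂–OC(O)CF₃ loses CF₃COO⁻: pKₐ(CF₃COOH) ≈ 0.2
CH₃CH₂–OCN loses NCO⁻: pKₐ(HOCN) ≈ 3.5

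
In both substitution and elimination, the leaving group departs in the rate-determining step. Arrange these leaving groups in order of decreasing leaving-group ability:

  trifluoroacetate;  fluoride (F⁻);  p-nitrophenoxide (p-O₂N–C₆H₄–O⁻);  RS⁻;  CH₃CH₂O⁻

trifluoroacetate > fluoride (F⁻) > p-nitrophenoxide (p-O₂N–C₆H₄–O⁻) > RS⁻ > CH₃CH₂O⁻

The more stable X⁻ (or X) is on its own — i.e. the weaker a base it is — the better a leaving group it makes.
trifluoroacetate: pKₐ(CF₃COOH) ≈ 0.2
fluoride (F⁻): pKₐ(HF) ≈ 3.2
p-nitrophenoxide (p-O₂N–C₆H₄–O⁻): pKₐ(p-nitrophenol) ≈ 7.2 — nitro group delocalises the charge; the classic chromogenic LG
RS⁻: pKₐ(RSH (a thiol)) ≈ 10.5 — moderately basic; rarely leaves without activation
CH₃CH₂O⁻: pKₐ(CH₃CH₂OH) ≈ 16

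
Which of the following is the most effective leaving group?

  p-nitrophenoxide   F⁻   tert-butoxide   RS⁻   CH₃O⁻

F⁻

Leaving-group ability tracks the stability of the departed species; conjugate-acid pKₐ is the usual yardstick (lower pKₐ → better LG).
F⁻: pKₐ(HF) ≈ 3.2
p-nitrophenoxide: pKₐ(p-nitrophenol) ≈ 7.2
RS⁻: pKₐ(RSH (a thiol)) ≈ 10.5
CH₃O⁻: pKₐ(CH₃OH) ≈ 15.5
tert-butoxide: pKₐ(t-BuOH) ≈ 18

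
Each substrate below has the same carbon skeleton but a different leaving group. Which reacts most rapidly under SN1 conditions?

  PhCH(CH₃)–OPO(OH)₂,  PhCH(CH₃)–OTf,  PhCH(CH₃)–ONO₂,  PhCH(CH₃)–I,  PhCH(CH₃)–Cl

PhCH(CH₃)–OTf

Identical carbon frameworks mean the comparison reduces to leaving-group quality.
The more stable X⁻ (or X) is on its own — i.e. the weaker a base it is — the better a leaving group it makes.
PhCH(CH₃)–OTf loses OTf⁻: pKₐ(CF₃SO₃H (triflic acid)) ≈ -14
PhCH(CH₃)–I loses I⁻: pKₐ(HI) ≈ -10
PhCH(CH₃)–Cl loses Cl⁻: pKₐ(HCl) ≈ -7
PhCH(CH₃)–ONO₂ loses NO₃⁻: pKₐ(HNO₃) ≈ -1.3
PhCH(CH₃)–OPO(OH)₂ loses H₂PO₄⁻: pKₐ(H₃PO₄) ≈ 2.1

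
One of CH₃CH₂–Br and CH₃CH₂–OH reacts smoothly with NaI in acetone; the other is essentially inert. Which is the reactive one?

CH₃CH₂–Br

From CH₃CH₂–OH the departing group would be OH⁻ (pKₐ(H₂O) ≈ 15.7). Strong base; essentially never leaves without prior activation.
From CH₃CH₂–Br the leaving group is Br⁻ (pKₐ(HBr) ≈ -9). Weak base; good leaving group.
(In practice CH₃CH₂–Br is made from CH₃CH₂–OH by treatment with PBr₃, replacing the hydroxyl with bromide.)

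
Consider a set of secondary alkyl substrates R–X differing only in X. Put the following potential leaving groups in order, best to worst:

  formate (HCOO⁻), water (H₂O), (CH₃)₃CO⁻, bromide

bromide > water (H₂O) > formate (HCOO⁻) > (CH₃)₃CO⁻

bromide: pKₐ(HBr) ≈ -9
water (H₂O): pKₐ(H₃O⁺) ≈ -1.7
formate (HCOO⁻): pKₐ(HCOOH) ≈ 3.8
(CH₃)₃CO⁻: pKₐ(t-BuOH) ≈ 18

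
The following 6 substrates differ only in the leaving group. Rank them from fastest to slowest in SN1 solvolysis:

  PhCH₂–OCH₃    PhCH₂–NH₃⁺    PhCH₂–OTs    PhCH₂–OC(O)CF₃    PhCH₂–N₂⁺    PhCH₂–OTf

Same R in every case — rank the leaving groups.
Rank by basicity of the departing species: weakest base leaves most easily.
PhCH₂–N₂⁺ loses N₂: no meaningful conjugate acid; N₂ departs as an exceptionally stable neutral molecule
PhCH₂–OTf loses OTf⁻: pKₐ(CF₃SO₃H (triflic acid)) ≈ -14
PhCH₂–OTs loses OTs⁻: pKₐ(p-CH₃C₆H₄SO₃H (TsOH)) ≈ -2.8
PhCH₂–OC(O)CF₃ loses CF₃COO⁻: pKₐ(CF₃COOH) ≈ 0.2
PhCH₂–NH₃⁺ loses NH₃: pKₐ(NH₄⁺) ≈ 9.2
PhCH₂–OCH₃ loses CH₃O⁻: pKₐ(CH₃OH) ≈ 15.5

PhCH₂–N₂⁺ > PhCH₂–OTf > PhCH₂–OTs > PhCH₂–OC(O)CF₃ > PhCH₂–NH₃⁺ > PhCH₂–OCH₃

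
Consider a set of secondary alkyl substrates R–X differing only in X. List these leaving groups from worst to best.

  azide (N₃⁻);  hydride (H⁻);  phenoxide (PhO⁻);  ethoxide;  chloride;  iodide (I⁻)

The more stable X⁻ (or X) is on its own — i.e. the weaker a base it is — the better a leaving group it makes.
iodide (I⁻): pKₐ(HI) ≈ -10
chloride: pKₐ(HCl) ≈ -7
azide (N₃⁻): pKₐ(HN₃) ≈ 4.7
phenoxide (PhO⁻): pKₐ(C₆H₅OH (phenol)) ≈ 10
ethoxide: pKₐ(CH₃CH₂OH) ≈ 16
hydride (H⁻): pKₐ(H₂) ≈ 36
Listed from poorest to best leaving group as asked.

hydride (H⁻) < ethoxide < phenoxide (PhO⁻) < azide (N₃⁻) < chloride < iodide (I⁻)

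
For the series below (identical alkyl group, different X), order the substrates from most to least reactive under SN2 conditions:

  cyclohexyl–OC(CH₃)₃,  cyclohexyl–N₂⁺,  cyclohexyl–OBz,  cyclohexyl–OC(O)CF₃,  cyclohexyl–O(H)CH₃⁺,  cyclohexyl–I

With the same alkyl group throughout, only the leaving group differentiates the rates.
A good leaving group is a weak base: the lower the pKₐ of its conjugate acid, the more readily it departs.
cyclohexyl–N₂⁺ loses N₂: no meaningful conjugate acid; N₂ departs as an exceptionally stable neutral molecule
cyclohexyl–I loses I⁻: pKₐ(HI) ≈ -10
cyclohexyl–O(H)CH₃⁺ loses R'OH: pKₐ(R'OH₂⁺) ≈ -2.4
cyclohexyl–OC(O)CF₃ loses CF₃COO⁻: pKₐ(CF₃COOH) ≈ 0.2
cyclohexyl–OBz loses PhCOO⁻: pKₐ(C₆H₅COOH) ≈ 4.2
cyclohexyl–OC(CH₃)₃ loses (CH₃)₃CO⁻: pKₐ(t-BuOH) ≈ 18

cyclohexyl–N₂⁺ > cyclohexyl–I > cyclohexyl–O(H)CH₃⁺ > cyclohexyl–OC(O)CF₃ > cyclohexyl–OBz > cyclohexyl–OC(CH₃)₃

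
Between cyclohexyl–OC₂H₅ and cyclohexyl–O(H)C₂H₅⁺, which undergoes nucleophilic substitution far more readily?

cyclohexyl–O(H)C₂H₅⁺

From cyclohexyl–OC₂H₅ the departing group would be CH₃CH₂O⁻ (pKₐ(CH₃CH₂OH) ≈ 16). Strong base; alkoxides do not leave unassisted.
From cyclohexyl–O(H)C₂H₅⁺ the leaving group is R'OH (pKₐ(R'OH₂⁺) ≈ -2.4). Neutral; leaves from a protonated ether (an oxonium ion, R–O(H)R'⁺).
(In practice cyclohexyl–O(H)C₂H₅⁺ is made from cyclohexyl–OC₂H₅ by protonation with concentrated HBr, allowing neutral ethanol, rather than ethoxide, to depart.)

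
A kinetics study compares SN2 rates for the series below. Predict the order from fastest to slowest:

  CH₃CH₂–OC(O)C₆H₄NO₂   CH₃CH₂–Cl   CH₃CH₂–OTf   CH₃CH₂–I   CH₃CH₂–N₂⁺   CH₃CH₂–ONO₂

CH₃CH₂–N₂⁺ > CH₃CH₂–OTf > CH₃CH₂–I > CH₃CH₂–Cl > CH₃CH₂–ONO₂ > CH₃CH₂–OC(O)C₆H₄NO₂

The skeletons are identical, so relative rate is governed entirely by leaving-group ability.
Rank by basicity of the departing species: weakest base leaves most easily.
CH₃CH₂–N₂⁺ loses N₂: no meaningful conjugate acid; N₂ departs as an exceptionally stable neutral molecule
CH₃CH₂–OTf loses OTf⁻: pKₐ(CF₃SO₃H (triflic acid)) ≈ -14
CH₃CH₂–I loses I⁻: pKₐ(HI) ≈ -10
CH₃CH₂–Cl loses Cl⁻: pKₐ(HCl) ≈ -7
CH₃CH₂–ONO₂ loses NO₃⁻: pKₐ(HNO₃) ≈ -1.3
CH₃CH₂–OC(O)C₆H₄NO₂ loses p-O₂N–C₆H₄–COO⁻: pKₐ(p-nitrobenzoic acid) ≈ 3.4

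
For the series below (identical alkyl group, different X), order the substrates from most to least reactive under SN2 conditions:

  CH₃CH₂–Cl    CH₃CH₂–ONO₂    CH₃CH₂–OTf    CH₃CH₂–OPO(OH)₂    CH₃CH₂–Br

CH₃CH₂–OTf > CH₃CH₂–Br > CH₃CH₂–Cl > CH₃CH₂–ONO₂ > CH₃CH₂–OPO(OH)₂

Same R in every case — rank the leaving groups.
Rank by basicity of the departing species: weakest base leaves most easily.
CH₃CH₂–OTf loses OTf⁻: pKₐ(CF₃SO₃H (triflic acid)) ≈ -14
CH₃CH₂–Br loses Br⁻: pKₐ(HBr) ≈ -9
CH₃CH₂–Cl loses Cl⁻: pKₐ(HCl) ≈ -7
CH₃CH₂–ONO₂ loses NO₃⁻: pKₐ(HNO₃) ≈ -1.3
CH₃CH₂–OPO(OH)₂ loses H₂PO₄⁻: pKₐ(H₃PO₄) ≈ 2.1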